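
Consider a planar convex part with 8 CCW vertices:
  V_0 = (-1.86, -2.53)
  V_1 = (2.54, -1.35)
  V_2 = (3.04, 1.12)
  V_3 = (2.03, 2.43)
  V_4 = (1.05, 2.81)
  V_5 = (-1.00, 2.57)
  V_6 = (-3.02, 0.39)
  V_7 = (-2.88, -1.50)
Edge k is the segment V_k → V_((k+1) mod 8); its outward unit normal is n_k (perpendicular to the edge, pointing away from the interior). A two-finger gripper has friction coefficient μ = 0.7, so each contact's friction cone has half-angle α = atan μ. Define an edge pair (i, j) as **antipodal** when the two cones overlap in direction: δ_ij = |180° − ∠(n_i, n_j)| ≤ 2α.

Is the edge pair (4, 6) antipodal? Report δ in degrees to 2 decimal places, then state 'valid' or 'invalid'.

α = atan 0.7 = 34.99°;  2α = 69.98°
edge 4: e_4 = (-2.05, -0.24);  n_4 = (-0.1163, +0.9932)
edge 6: e_6 = (+0.14, -1.89);  n_6 = (-0.9973, -0.0739)
∠(n_4, n_6) = 87.56°
δ = |180° − 87.56°| = 92.44°
92.44° > 2α = 69.98°  →  invalid

δ = 92.44°, invalid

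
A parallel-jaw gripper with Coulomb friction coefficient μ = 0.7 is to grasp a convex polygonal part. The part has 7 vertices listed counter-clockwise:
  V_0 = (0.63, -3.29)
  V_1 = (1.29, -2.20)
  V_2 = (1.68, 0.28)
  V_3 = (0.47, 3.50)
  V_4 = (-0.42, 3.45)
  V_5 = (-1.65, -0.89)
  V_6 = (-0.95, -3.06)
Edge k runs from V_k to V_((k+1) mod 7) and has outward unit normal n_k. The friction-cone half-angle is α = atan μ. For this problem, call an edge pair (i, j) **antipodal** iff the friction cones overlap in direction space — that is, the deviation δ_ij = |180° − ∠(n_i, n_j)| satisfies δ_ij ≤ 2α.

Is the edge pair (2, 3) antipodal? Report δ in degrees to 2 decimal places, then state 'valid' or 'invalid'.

δ = 107.38°, invalid

α = atan 0.7 = 34.99°;  2α = 69.98°
edge 2: e_2 = (-1.21, +3.22);  n_2 = (+0.9361, +0.3518)
edge 3: e_3 = (-0.89, -0.05);  n_3 = (-0.0561, +0.9984)
∠(n_2, n_3) = 72.62°
δ = |180° − 72.62°| = 107.38°
107.38° > 2α = 69.98°  →  invalid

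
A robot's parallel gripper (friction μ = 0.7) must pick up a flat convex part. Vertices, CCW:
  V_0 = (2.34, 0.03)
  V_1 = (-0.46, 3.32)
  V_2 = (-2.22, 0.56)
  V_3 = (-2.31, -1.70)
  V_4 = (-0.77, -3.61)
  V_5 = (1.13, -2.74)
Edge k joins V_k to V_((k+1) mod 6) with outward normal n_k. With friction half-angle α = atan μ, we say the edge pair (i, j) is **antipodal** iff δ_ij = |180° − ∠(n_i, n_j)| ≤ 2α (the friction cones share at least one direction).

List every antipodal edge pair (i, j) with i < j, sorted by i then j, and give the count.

α = atan 0.7 = 34.99°;  2α = 69.98°
n_0 = (+0.7615, +0.6481)
n_1 = (-0.8432, +0.5377)
n_2 = (-0.9992, +0.0398)
n_3 = (-0.7785, -0.6277)
n_4 = (+0.4163, -0.9092)
n_5 = (+0.9164, -0.4003)
  (0,1): δ = 72.92°  ·
  (0,2): δ = 42.68°  ✓
  (0,3): δ = 1.52°  ✓
  (0,4): δ = 74.20°  ·
  (0,5): δ = 116.00°  ·
  (1,2): δ = 149.76°  ·
  (1,3): δ = 108.60°  ·
  (1,4): δ = 32.87°  ✓
  (1,5): δ = 8.93°  ✓
  (2,3): δ = 138.84°  ·
  (2,4): δ = 63.12°  ✓
  (2,5): δ = 21.32°  ✓
  (3,4): δ = 104.28°  ·
  (3,5): δ = 62.48°  ✓
  (4,5): δ = 138.20°  ·
antipodal pairs: 7

count = 7; pairs: (0,2), (0,3), (1,4), (1,5), (2,4), (2,5), (3,5)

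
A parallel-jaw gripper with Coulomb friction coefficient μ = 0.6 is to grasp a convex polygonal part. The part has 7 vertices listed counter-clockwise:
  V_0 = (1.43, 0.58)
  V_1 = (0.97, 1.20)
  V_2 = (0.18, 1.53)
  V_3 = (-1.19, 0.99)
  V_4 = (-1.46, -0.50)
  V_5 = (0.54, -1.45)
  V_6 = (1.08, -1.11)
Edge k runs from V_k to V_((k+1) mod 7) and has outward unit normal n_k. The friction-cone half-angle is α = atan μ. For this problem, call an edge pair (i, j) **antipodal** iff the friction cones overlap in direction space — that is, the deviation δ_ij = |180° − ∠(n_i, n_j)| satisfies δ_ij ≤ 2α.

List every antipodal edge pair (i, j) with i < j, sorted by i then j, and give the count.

α = atan 0.6 = 30.96°;  2α = 61.93°
n_0 = (+0.8031, +0.5958)
n_1 = (+0.3854, +0.9227)
n_2 = (-0.3667, +0.9303)
n_3 = (-0.9840, +0.1783)
n_4 = (-0.4291, -0.9033)
n_5 = (+0.5328, -0.8462)
n_6 = (+0.9792, -0.2028)
  (0,1): δ = 149.24°  ·
  (0,2): δ = 105.06°  ·
  (0,3): δ = 46.84°  ✓
  (0,4): δ = 28.02°  ✓
  (0,5): δ = 85.62°  ·
  (0,6): δ = 131.73°  ·
  (1,2): δ = 135.82°  ·
  (1,3): δ = 77.60°  ·
  (1,4): δ = 2.74°  ✓
  (1,5): δ = 54.87°  ✓
  (1,6): δ = 100.97°  ·
  (2,3): δ = 121.78°  ·
  (2,4): δ = 46.92°  ✓
  (2,5): δ = 10.68°  ✓
  (2,6): δ = 56.79°  ✓
  (3,4): δ = 105.14°  ·
  (3,5): δ = 47.53°  ✓
  (3,6): δ = 1.43°  ✓
  (4,5): δ = 122.40°  ·
  (4,6): δ = 76.29°  ·
  (5,6): δ = 133.90°  ·
antipodal pairs: 9

count = 9; pairs: (0,3), (0,4), (1,4), (1,5), (2,4), (2,5), (2,6), (3,5), (3,6)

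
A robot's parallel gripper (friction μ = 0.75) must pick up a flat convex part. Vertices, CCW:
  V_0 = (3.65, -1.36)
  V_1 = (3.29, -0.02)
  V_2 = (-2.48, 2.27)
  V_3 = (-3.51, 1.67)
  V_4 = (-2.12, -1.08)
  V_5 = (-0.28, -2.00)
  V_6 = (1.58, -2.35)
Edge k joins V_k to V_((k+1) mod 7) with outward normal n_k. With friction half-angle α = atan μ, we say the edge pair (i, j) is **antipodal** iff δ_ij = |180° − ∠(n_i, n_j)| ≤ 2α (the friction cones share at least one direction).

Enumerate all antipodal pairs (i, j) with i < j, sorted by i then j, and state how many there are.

count = 10; pairs: (0,3), (0,4), (0,5), (1,3), (1,4), (1,5), (1,6), (2,4), (2,5), (2,6)

α = atan 0.75 = 36.87°;  2α = 73.74°
n_0 = (+0.9658, +0.2595)
n_1 = (+0.3689, +0.9295)
n_2 = (-0.5033, +0.8641)
n_3 = (-0.8925, -0.4511)
n_4 = (-0.4472, -0.8944)
n_5 = (-0.1849, -0.9828)
n_6 = (+0.4315, -0.9021)
  (0,1): δ = 126.68°  ·
  (0,2): δ = 74.82°  ·
  (0,3): δ = 11.78°  ✓
  (0,4): δ = 48.40°  ✓
  (0,5): δ = 64.31°  ✓
  (0,6): δ = 100.52°  ·
  (1,2): δ = 128.13°  ·
  (1,3): δ = 41.54°  ✓
  (1,4): δ = 4.92°  ✓
  (1,5): δ = 10.99°  ✓
  (1,6): δ = 47.21°  ✓
  (2,3): δ = 93.41°  ·
  (2,4): δ = 56.79°  ✓
  (2,5): δ = 40.88°  ✓
  (2,6): δ = 4.66°  ✓
  (3,4): δ = 143.38°  ·
  (3,5): δ = 127.47°  ·
  (3,6): δ = 91.25°  ·
  (4,5): δ = 164.09°  ·
  (4,6): δ = 127.87°  ·
  (5,6): δ = 143.78°  ·
antipodal pairs: 10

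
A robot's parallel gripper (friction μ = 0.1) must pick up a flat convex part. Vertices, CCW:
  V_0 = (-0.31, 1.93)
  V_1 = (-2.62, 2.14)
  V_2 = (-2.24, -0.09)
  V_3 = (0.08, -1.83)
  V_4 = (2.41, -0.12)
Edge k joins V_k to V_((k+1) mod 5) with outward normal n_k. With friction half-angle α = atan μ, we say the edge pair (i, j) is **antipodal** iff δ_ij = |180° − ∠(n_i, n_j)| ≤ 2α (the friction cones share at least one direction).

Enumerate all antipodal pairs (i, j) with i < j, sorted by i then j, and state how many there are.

α = atan 0.1 = 5.71°;  2α = 11.42°
n_0 = (+0.0905, +0.9959)
n_1 = (-0.9858, -0.1680)
n_2 = (-0.6000, -0.8000)
n_3 = (+0.5917, -0.8062)
n_4 = (+0.6019, +0.7986)
  (0,1): δ = 75.14°  ·
  (0,2): δ = 31.68°  ·
  (0,3): δ = 41.47°  ·
  (0,4): δ = 148.19°  ·
  (1,2): δ = 136.54°  ·
  (1,3): δ = 63.40°  ·
  (1,4): δ = 43.33°  ·
  (2,3): δ = 106.85°  ·
  (2,4): δ = 0.13°  ✓
  (3,4): δ = 73.28°  ·
antipodal pairs: 1

count = 1; pairs: (2,4)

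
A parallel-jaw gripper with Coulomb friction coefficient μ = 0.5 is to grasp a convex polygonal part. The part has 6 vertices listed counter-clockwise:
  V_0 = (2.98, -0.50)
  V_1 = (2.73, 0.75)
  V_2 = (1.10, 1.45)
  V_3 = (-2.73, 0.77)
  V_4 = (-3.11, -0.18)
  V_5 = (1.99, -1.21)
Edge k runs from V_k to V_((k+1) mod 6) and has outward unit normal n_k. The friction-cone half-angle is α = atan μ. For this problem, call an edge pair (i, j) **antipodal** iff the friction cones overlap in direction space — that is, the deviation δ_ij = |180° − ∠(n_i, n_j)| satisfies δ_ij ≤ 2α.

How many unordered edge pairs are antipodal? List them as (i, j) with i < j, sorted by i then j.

count = 5; pairs: (0,3), (1,4), (2,4), (2,5), (3,5)

α = atan 0.5 = 26.57°;  2α = 53.13°
n_0 = (+0.9806, +0.1961)
n_1 = (+0.3946, +0.9189)
n_2 = (-0.1748, +0.9846)
n_3 = (-0.9285, +0.3714)
n_4 = (-0.1980, -0.9802)
n_5 = (+0.5828, -0.8126)
  (0,1): δ = 124.55°  ·
  (0,2): δ = 91.24°  ·
  (0,3): δ = 33.11°  ✓
  (0,4): δ = 67.27°  ·
  (0,5): δ = 114.34°  ·
  (1,2): δ = 146.69°  ·
  (1,3): δ = 88.56°  ·
  (1,4): δ = 11.82°  ✓
  (1,5): δ = 58.89°  ·
  (2,3): δ = 121.87°  ·
  (2,4): δ = 21.49°  ✓
  (2,5): δ = 25.58°  ✓
  (3,4): δ = 79.62°  ·
  (3,5): δ = 32.55°  ✓
  (4,5): δ = 132.94°  ·
antipodal pairs: 5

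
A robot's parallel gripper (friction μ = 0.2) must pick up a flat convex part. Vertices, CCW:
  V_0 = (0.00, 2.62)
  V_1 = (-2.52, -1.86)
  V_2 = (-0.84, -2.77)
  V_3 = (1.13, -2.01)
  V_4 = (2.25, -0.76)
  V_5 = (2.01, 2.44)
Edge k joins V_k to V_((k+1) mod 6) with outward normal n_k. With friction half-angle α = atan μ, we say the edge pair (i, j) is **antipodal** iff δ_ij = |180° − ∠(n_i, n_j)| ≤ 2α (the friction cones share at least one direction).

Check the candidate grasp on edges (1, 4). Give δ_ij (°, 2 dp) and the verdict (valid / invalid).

δ = 57.27°, invalid

α = atan 0.2 = 11.31°;  2α = 22.62°
edge 1: e_1 = (+1.68, -0.91);  n_1 = (-0.4763, -0.8793)
edge 4: e_4 = (-0.24, +3.20);  n_4 = (+0.9972, +0.0748)
∠(n_1, n_4) = 122.73°
δ = |180° − 122.73°| = 57.27°
57.27° > 2α = 22.62°  →  invalid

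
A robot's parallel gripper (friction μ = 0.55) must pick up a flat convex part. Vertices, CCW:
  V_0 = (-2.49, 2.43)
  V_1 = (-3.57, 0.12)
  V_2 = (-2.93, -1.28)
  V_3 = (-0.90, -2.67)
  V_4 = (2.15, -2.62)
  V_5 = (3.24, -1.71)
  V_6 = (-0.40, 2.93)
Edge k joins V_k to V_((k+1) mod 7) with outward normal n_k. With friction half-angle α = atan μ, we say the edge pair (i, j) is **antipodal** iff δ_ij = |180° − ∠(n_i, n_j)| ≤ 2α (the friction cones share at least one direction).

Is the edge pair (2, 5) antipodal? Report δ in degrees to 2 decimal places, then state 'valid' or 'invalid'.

δ = 17.49°, valid

α = atan 0.55 = 28.81°;  2α = 57.62°
edge 2: e_2 = (+2.03, -1.39);  n_2 = (-0.5650, -0.8251)
edge 5: e_5 = (-3.64, +4.64);  n_5 = (+0.7868, +0.6172)
∠(n_2, n_5) = 162.51°
δ = |180° − 162.51°| = 17.49°
17.49° ≤ 2α = 57.62°  →  valid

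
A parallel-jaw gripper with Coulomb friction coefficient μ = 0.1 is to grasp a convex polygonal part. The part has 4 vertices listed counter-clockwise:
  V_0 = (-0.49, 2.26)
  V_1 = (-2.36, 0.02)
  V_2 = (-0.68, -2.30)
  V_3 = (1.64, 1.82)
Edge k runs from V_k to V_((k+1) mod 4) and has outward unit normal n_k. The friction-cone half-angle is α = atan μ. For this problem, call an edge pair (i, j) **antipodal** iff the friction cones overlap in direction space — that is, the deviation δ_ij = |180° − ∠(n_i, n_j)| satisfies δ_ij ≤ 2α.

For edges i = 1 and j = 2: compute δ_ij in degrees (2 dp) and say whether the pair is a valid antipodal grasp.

α = atan 0.1 = 5.71°;  2α = 11.42°
edge 1: e_1 = (+1.68, -2.32);  n_1 = (-0.8099, -0.5865)
edge 2: e_2 = (+2.32, +4.12);  n_2 = (+0.8713, -0.4907)
∠(n_1, n_2) = 114.71°
δ = |180° − 114.71°| = 65.29°
65.29° > 2α = 11.42°  →  invalid

δ = 65.29°, invalid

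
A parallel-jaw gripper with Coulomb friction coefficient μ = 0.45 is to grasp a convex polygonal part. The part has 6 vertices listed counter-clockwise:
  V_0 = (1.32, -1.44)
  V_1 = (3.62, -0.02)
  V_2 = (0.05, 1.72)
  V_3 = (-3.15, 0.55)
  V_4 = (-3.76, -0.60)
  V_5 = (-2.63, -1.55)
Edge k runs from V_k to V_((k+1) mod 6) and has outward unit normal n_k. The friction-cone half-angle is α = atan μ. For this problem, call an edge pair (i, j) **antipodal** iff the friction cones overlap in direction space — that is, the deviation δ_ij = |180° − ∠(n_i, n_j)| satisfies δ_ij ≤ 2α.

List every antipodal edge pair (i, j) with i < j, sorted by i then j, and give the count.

α = atan 0.45 = 24.23°;  2α = 48.46°
n_0 = (+0.5253, -0.8509)
n_1 = (+0.4381, +0.8989)
n_2 = (-0.3434, +0.9392)
n_3 = (-0.8834, +0.4686)
n_4 = (-0.6435, -0.7654)
n_5 = (+0.0278, -0.9996)
  (0,1): δ = 57.68°  ·
  (0,2): δ = 11.61°  ✓
  (0,3): δ = 30.37°  ✓
  (0,4): δ = 108.26°  ·
  (0,5): δ = 149.90°  ·
  (1,2): δ = 133.93°  ·
  (1,3): δ = 91.96°  ·
  (1,4): δ = 14.07°  ✓
  (1,5): δ = 27.58°  ✓
  (2,3): δ = 138.03°  ·
  (2,4): δ = 60.14°  ·
  (2,5): δ = 18.49°  ✓
  (3,4): δ = 102.11°  ·
  (3,5): δ = 60.46°  ·
  (4,5): δ = 138.35°  ·
antipodal pairs: 5

count = 5; pairs: (0,2), (0,3), (1,4), (1,5), (2,5)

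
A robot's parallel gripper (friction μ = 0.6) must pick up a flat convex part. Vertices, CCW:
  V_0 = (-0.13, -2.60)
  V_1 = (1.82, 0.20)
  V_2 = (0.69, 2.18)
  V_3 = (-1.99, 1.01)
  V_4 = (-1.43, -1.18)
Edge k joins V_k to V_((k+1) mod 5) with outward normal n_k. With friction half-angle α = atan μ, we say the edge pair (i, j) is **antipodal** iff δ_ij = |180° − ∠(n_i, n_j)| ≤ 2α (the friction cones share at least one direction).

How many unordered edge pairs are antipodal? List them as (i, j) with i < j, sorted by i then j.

α = atan 0.6 = 30.96°;  2α = 61.93°
n_0 = (+0.8206, -0.5715)
n_1 = (+0.8685, +0.4957)
n_2 = (-0.4001, +0.9165)
n_3 = (-0.9688, -0.2477)
n_4 = (-0.7376, -0.6753)
  (0,1): δ = 115.43°  ·
  (0,2): δ = 31.56°  ✓
  (0,3): δ = 49.20°  ✓
  (0,4): δ = 77.33°  ·
  (1,2): δ = 96.13°  ·
  (1,3): δ = 15.37°  ✓
  (1,4): δ = 12.76°  ✓
  (2,3): δ = 99.24°  ·
  (2,4): δ = 71.11°  ·
  (3,4): δ = 151.87°  ·
antipodal pairs: 4

count = 4; pairs: (0,2), (0,3), (1,3), (1,4)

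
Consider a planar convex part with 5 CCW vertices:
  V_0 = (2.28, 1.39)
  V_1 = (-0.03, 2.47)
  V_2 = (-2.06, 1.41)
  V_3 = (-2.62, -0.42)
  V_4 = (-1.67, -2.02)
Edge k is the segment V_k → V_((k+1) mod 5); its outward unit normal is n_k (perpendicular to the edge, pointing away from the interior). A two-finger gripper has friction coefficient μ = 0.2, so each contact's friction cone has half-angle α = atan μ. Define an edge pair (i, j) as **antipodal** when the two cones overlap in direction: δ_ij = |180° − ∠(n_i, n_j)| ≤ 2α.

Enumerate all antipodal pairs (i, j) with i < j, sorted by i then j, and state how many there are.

count = 1; pairs: (1,4)

α = atan 0.2 = 11.31°;  2α = 22.62°
n_0 = (+0.4235, +0.9059)
n_1 = (-0.4629, +0.8864)
n_2 = (-0.9562, +0.2926)
n_3 = (-0.8599, -0.5105)
n_4 = (+0.6535, -0.7570)
  (0,1): δ = 127.37°  ·
  (0,2): δ = 81.96°  ·
  (0,3): δ = 34.24°  ·
  (0,4): δ = 65.86°  ·
  (1,2): δ = 134.59°  ·
  (1,3): δ = 86.87°  ·
  (1,4): δ = 13.23°  ✓
  (2,3): δ = 132.29°  ·
  (2,4): δ = 32.18°  ·
  (3,4): δ = 79.90°  ·
antipodal pairs: 1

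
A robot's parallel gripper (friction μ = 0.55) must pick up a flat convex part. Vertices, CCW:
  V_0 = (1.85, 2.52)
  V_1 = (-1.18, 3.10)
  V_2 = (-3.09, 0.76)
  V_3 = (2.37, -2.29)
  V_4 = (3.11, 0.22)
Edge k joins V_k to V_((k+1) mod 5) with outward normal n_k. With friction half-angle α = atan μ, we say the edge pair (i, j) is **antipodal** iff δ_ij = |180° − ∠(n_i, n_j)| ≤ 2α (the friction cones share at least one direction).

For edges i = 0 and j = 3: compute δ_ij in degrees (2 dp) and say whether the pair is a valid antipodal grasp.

α = atan 0.55 = 28.81°;  2α = 57.62°
edge 0: e_0 = (-3.03, +0.58);  n_0 = (+0.1880, +0.9822)
edge 3: e_3 = (+0.74, +2.51);  n_3 = (+0.9592, -0.2828)
∠(n_0, n_3) = 95.59°
δ = |180° − 95.59°| = 84.41°
84.41° > 2α = 57.62°  →  invalid

δ = 84.41°, invalid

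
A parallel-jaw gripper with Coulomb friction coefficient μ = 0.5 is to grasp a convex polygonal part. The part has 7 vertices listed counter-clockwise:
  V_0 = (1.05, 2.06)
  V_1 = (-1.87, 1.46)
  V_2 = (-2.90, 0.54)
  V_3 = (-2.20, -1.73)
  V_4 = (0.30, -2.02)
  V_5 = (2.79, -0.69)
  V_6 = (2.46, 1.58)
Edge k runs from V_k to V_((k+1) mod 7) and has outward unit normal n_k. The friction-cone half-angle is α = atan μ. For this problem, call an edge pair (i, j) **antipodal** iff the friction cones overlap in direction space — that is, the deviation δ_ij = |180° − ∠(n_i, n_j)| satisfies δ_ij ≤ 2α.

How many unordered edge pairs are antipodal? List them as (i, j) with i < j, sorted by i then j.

α = atan 0.5 = 26.57°;  2α = 53.13°
n_0 = (-0.2013, +0.9795)
n_1 = (-0.6662, +0.7458)
n_2 = (-0.9556, -0.2947)
n_3 = (-0.1152, -0.9933)
n_4 = (+0.4711, -0.8821)
n_5 = (+0.9896, +0.1439)
n_6 = (+0.3223, +0.9466)
  (0,1): δ = 149.84°  ·
  (0,2): δ = 84.47°  ·
  (0,3): δ = 18.23°  ✓
  (0,4): δ = 16.50°  ✓
  (0,5): δ = 86.66°  ·
  (0,6): δ = 149.59°  ·
  (1,2): δ = 114.63°  ·
  (1,3): δ = 48.39°  ✓
  (1,4): δ = 13.66°  ✓
  (1,5): δ = 56.50°  ·
  (1,6): δ = 119.43°  ·
  (2,3): δ = 113.75°  ·
  (2,4): δ = 79.03°  ·
  (2,5): δ = 8.87°  ✓
  (2,6): δ = 54.06°  ·
  (3,4): δ = 145.27°  ·
  (3,5): δ = 75.11°  ·
  (3,6): δ = 12.18°  ✓
  (4,5): δ = 109.84°  ·
  (4,6): δ = 46.91°  ✓
  (5,6): δ = 117.07°  ·
antipodal pairs: 7

count = 7; pairs: (0,3), (0,4), (1,3), (1,4), (2,5), (3,6), (4,6)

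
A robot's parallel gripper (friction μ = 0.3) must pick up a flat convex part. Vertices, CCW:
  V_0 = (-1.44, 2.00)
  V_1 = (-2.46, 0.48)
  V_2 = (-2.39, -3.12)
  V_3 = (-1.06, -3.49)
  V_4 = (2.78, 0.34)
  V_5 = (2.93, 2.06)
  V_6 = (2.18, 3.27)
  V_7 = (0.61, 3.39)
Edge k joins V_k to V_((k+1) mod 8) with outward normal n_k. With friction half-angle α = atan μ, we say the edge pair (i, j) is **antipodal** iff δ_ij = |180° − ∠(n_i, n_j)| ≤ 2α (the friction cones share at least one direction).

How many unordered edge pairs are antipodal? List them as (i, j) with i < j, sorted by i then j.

count = 6; pairs: (0,3), (0,4), (1,4), (1,5), (2,6), (3,7)

α = atan 0.3 = 16.70°;  2α = 33.40°
n_0 = (-0.8304, +0.5572)
n_1 = (-0.9998, -0.0194)
n_2 = (-0.2680, -0.9634)
n_3 = (+0.7062, -0.7080)
n_4 = (+0.9962, -0.0869)
n_5 = (+0.8500, +0.5268)
n_6 = (+0.0762, +0.9971)
n_7 = (-0.5612, +0.8277)
  (0,1): δ = 145.02°  ·
  (0,2): δ = 71.68°  ·
  (0,3): δ = 11.21°  ✓
  (0,4): δ = 28.88°  ✓
  (0,5): δ = 65.66°  ·
  (0,6): δ = 119.49°  ·
  (0,7): δ = 158.00°  ·
  (1,2): δ = 106.66°  ·
  (1,3): δ = 46.19°  ·
  (1,4): δ = 6.10°  ✓
  (1,5): δ = 30.68°  ✓
  (1,6): δ = 84.52°  ·
  (1,7): δ = 123.03°  ·
  (2,3): δ = 119.53°  ·
  (2,4): δ = 79.44°  ·
  (2,5): δ = 42.66°  ·
  (2,6): δ = 11.18°  ✓
  (2,7): δ = 49.69°  ·
  (3,4): δ = 139.91°  ·
  (3,5): δ = 103.13°  ·
  (3,6): δ = 49.30°  ·
  (3,7): δ = 10.79°  ✓
  (4,5): δ = 143.22°  ·
  (4,6): δ = 89.39°  ·
  (4,7): δ = 50.88°  ·
  (5,6): δ = 126.16°  ·
  (5,7): δ = 87.65°  ·
  (6,7): δ = 141.49°  ·
antipodal pairs: 6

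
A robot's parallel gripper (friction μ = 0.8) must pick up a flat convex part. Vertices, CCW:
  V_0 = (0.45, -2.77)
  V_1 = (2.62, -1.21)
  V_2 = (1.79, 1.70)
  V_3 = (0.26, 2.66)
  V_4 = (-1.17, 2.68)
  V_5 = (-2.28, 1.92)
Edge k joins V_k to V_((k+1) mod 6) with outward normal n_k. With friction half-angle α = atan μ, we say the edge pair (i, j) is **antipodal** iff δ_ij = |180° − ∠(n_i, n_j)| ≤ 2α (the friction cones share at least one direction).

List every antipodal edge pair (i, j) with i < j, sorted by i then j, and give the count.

count = 7; pairs: (0,2), (0,3), (0,4), (1,4), (1,5), (2,5), (3,5)

α = atan 0.8 = 38.66°;  2α = 77.32°
n_0 = (+0.5837, -0.8120)
n_1 = (+0.9616, +0.2743)
n_2 = (+0.5315, +0.8471)
n_3 = (+0.0140, +0.9999)
n_4 = (-0.5650, +0.8251)
n_5 = (-0.8642, -0.5031)
  (0,1): δ = 109.79°  ·
  (0,2): δ = 67.82°  ✓
  (0,3): δ = 36.51°  ✓
  (0,4): δ = 1.31°  ✓
  (0,5): δ = 84.49°  ·
  (1,2): δ = 138.03°  ·
  (1,3): δ = 106.72°  ·
  (1,4): δ = 71.52°  ✓
  (1,5): δ = 14.28°  ✓
  (2,3): δ = 148.70°  ·
  (2,4): δ = 113.49°  ·
  (2,5): δ = 27.69°  ✓
  (3,4): δ = 144.80°  ·
  (3,5): δ = 59.00°  ✓
  (4,5): δ = 94.20°  ·
antipodal pairs: 7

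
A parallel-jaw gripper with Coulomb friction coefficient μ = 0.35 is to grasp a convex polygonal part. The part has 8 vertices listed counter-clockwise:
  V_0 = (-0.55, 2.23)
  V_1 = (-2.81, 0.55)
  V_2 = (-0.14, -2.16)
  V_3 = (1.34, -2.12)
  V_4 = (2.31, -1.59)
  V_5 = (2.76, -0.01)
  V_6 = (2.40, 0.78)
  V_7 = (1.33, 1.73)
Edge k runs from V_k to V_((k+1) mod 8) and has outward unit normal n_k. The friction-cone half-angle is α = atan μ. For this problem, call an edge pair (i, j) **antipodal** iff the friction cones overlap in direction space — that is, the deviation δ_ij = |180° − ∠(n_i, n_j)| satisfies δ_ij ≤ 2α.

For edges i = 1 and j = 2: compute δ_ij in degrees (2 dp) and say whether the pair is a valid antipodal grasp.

α = atan 0.35 = 19.29°;  2α = 38.58°
edge 1: e_1 = (+2.67, -2.71);  n_1 = (-0.7123, -0.7018)
edge 2: e_2 = (+1.48, +0.04);  n_2 = (+0.0270, -0.9996)
∠(n_1, n_2) = 46.97°
δ = |180° − 46.97°| = 133.03°
133.03° > 2α = 38.58°  →  invalid

δ = 133.03°, invalid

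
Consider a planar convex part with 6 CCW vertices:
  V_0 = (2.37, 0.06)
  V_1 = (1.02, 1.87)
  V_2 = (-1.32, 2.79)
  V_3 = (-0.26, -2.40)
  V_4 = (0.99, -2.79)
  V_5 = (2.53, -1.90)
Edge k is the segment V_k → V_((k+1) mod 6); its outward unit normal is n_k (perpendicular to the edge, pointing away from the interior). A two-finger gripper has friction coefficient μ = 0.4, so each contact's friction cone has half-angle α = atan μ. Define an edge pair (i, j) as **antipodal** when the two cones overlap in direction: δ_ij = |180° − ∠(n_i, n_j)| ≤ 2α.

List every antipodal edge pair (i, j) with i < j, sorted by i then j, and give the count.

α = atan 0.4 = 21.80°;  2α = 43.60°
n_0 = (+0.8016, +0.5979)
n_1 = (+0.3659, +0.9307)
n_2 = (-0.9798, -0.2001)
n_3 = (-0.2978, -0.9546)
n_4 = (+0.5004, -0.8658)
n_5 = (+0.9967, +0.0814)
  (0,1): δ = 148.18°  ·
  (0,2): δ = 25.17°  ✓
  (0,3): δ = 35.95°  ✓
  (0,4): δ = 83.31°  ·
  (0,5): δ = 147.95°  ·
  (1,2): δ = 56.99°  ·
  (1,3): δ = 4.13°  ✓
  (1,4): δ = 51.49°  ·
  (1,5): δ = 116.13°  ·
  (2,3): δ = 118.87°  ·
  (2,4): δ = 71.52°  ·
  (2,5): δ = 6.88°  ✓
  (3,4): δ = 132.65°  ·
  (3,5): δ = 68.01°  ·
  (4,5): δ = 115.36°  ·
antipodal pairs: 4

count = 4; pairs: (0,2), (0,3), (1,3), (2,5)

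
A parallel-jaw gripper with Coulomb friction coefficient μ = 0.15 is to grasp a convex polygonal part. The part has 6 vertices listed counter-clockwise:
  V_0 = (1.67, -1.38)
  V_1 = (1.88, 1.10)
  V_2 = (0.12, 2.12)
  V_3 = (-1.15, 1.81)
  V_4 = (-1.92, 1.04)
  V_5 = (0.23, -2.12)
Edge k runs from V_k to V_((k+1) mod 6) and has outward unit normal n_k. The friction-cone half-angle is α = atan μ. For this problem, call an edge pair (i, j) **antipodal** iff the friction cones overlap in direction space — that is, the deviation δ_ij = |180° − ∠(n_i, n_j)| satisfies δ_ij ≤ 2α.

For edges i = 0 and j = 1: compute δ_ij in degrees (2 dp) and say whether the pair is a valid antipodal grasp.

α = atan 0.15 = 8.53°;  2α = 17.06°
edge 0: e_0 = (+0.21, +2.48);  n_0 = (+0.9964, -0.0844)
edge 1: e_1 = (-1.76, +1.02);  n_1 = (+0.5014, +0.8652)
∠(n_0, n_1) = 64.75°
δ = |180° − 64.75°| = 115.25°
115.25° > 2α = 17.06°  →  invalid

δ = 115.25°, invalid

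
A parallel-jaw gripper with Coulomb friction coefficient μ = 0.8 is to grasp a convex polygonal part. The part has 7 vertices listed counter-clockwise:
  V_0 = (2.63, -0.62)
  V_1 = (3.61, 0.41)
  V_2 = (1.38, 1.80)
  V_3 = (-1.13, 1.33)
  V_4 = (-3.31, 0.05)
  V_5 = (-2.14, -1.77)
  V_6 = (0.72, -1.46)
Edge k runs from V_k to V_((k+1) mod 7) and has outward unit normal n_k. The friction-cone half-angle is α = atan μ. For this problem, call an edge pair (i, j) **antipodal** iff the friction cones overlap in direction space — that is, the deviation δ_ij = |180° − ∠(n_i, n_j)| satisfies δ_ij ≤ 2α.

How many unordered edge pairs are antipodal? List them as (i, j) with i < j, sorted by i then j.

count = 11; pairs: (0,2), (0,3), (0,4), (1,4), (1,5), (1,6), (2,4), (2,5), (2,6), (3,5), (3,6)

α = atan 0.8 = 38.66°;  2α = 77.32°
n_0 = (+0.7245, -0.6893)
n_1 = (+0.5290, +0.8486)
n_2 = (-0.1841, +0.9829)
n_3 = (-0.5063, +0.8623)
n_4 = (-0.8412, -0.5408)
n_5 = (+0.1078, -0.9942)
n_6 = (+0.4026, -0.9154)
  (0,1): δ = 78.36°  ·
  (0,2): δ = 35.82°  ✓
  (0,3): δ = 16.01°  ✓
  (0,4): δ = 76.31°  ✓
  (0,5): δ = 139.76°  ·
  (0,6): δ = 157.31°  ·
  (1,2): δ = 137.46°  ·
  (1,3): δ = 117.64°  ·
  (1,4): δ = 25.33°  ✓
  (1,5): δ = 38.12°  ✓
  (1,6): δ = 55.68°  ✓
  (2,3): δ = 160.19°  ·
  (2,4): δ = 67.87°  ✓
  (2,5): δ = 4.42°  ✓
  (2,6): δ = 13.13°  ✓
  (3,4): δ = 87.68°  ·
  (3,5): δ = 24.23°  ✓
  (3,6): δ = 6.68°  ✓
  (4,5): δ = 116.55°  ·
  (4,6): δ = 99.00°  ·
  (5,6): δ = 162.45°  ·
antipodal pairs: 11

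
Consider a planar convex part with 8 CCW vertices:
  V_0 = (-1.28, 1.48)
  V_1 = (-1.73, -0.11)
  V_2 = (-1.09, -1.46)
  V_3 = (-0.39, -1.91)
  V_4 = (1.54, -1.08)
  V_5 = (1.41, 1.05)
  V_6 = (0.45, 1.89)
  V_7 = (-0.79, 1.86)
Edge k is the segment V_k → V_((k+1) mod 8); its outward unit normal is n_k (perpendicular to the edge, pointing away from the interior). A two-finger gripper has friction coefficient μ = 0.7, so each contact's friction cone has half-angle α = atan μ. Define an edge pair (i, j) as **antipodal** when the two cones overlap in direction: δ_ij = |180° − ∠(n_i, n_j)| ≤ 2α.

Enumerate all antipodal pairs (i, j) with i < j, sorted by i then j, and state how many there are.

α = atan 0.7 = 34.99°;  2α = 69.98°
n_0 = (-0.9622, +0.2723)
n_1 = (-0.9036, -0.4284)
n_2 = (-0.5408, -0.8412)
n_3 = (+0.3951, -0.9187)
n_4 = (+0.9981, +0.0609)
n_5 = (+0.6585, +0.7526)
n_6 = (-0.0242, +0.9997)
n_7 = (-0.6128, +0.7902)
  (0,1): δ = 138.83°  ·
  (0,2): δ = 106.93°  ·
  (0,3): δ = 50.93°  ✓
  (0,4): δ = 19.30°  ✓
  (0,5): δ = 64.62°  ✓
  (0,6): δ = 107.19°  ·
  (0,7): δ = 143.60°  ·
  (1,2): δ = 148.10°  ·
  (1,3): δ = 92.09°  ·
  (1,4): δ = 21.87°  ✓
  (1,5): δ = 23.45°  ✓
  (1,6): δ = 66.02°  ✓
  (1,7): δ = 102.43°  ·
  (2,3): δ = 123.99°  ·
  (2,4): δ = 53.77°  ✓
  (2,5): δ = 8.45°  ✓
  (2,6): δ = 34.12°  ✓
  (2,7): δ = 70.53°  ·
  (3,4): δ = 109.78°  ·
  (3,5): δ = 64.46°  ✓
  (3,6): δ = 21.88°  ✓
  (3,7): δ = 14.52°  ✓
  (4,5): δ = 134.68°  ·
  (4,6): δ = 92.11°  ·
  (4,7): δ = 55.70°  ✓
  (5,6): δ = 137.43°  ·
  (5,7): δ = 101.02°  ·
  (6,7): δ = 143.59°  ·
antipodal pairs: 13

count = 13; pairs: (0,3), (0,4), (0,5), (1,4), (1,5), (1,6), (2,4), (2,5), (2,6), (3,5), (3,6), (3,7), (4,7)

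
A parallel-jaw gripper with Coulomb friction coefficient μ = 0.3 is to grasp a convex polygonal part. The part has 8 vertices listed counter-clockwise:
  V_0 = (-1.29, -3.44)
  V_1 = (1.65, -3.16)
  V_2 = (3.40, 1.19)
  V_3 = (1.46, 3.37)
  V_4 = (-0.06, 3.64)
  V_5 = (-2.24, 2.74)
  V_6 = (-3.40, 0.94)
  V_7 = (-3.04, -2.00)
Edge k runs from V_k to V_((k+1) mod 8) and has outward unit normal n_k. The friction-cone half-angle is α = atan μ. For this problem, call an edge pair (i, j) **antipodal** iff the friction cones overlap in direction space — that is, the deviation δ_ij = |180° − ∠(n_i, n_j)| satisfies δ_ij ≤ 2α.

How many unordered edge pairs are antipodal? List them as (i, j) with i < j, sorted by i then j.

α = atan 0.3 = 16.70°;  2α = 33.40°
n_0 = (+0.0948, -0.9955)
n_1 = (+0.9277, -0.3732)
n_2 = (+0.7470, +0.6648)
n_3 = (+0.1749, +0.9846)
n_4 = (-0.3816, +0.9243)
n_5 = (-0.8406, +0.5417)
n_6 = (-0.9926, -0.1215)
n_7 = (-0.6354, -0.7722)
  (0,1): δ = 117.36°  ·
  (0,2): δ = 53.77°  ·
  (0,3): δ = 15.51°  ✓
  (0,4): δ = 16.99°  ✓
  (0,5): δ = 51.76°  ·
  (0,6): δ = 91.54°  ·
  (0,7): δ = 135.11°  ·
  (1,2): δ = 116.42°  ·
  (1,3): δ = 78.16°  ·
  (1,4): δ = 45.65°  ·
  (1,5): δ = 10.88°  ✓
  (1,6): δ = 28.90°  ✓
  (1,7): δ = 72.47°  ·
  (2,3): δ = 141.74°  ·
  (2,4): δ = 109.23°  ·
  (2,5): δ = 74.47°  ·
  (2,6): δ = 34.69°  ·
  (2,7): δ = 8.88°  ✓
  (3,4): δ = 147.49°  ·
  (3,5): δ = 112.73°  ·
  (3,6): δ = 72.95°  ·
  (3,7): δ = 29.38°  ✓
  (4,5): δ = 145.23°  ·
  (4,6): δ = 105.45°  ·
  (4,7): δ = 61.88°  ·
  (5,6): δ = 140.22°  ·
  (5,7): δ = 96.65°  ·
  (6,7): δ = 136.43°  ·
antipodal pairs: 6

count = 6; pairs: (0,3), (0,4), (1,5), (1,6), (2,7), (3,7)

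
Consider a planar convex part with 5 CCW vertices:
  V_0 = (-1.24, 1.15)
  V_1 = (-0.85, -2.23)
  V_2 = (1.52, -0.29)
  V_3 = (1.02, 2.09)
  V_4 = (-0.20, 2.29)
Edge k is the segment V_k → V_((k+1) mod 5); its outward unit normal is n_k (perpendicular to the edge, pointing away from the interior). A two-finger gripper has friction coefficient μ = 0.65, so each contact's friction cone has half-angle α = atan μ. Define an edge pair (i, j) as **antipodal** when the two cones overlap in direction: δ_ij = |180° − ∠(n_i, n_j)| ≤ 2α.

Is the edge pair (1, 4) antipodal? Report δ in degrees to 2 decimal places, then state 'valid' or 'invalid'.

α = atan 0.65 = 33.02°;  2α = 66.05°
edge 1: e_1 = (+2.37, +1.94);  n_1 = (+0.6334, -0.7738)
edge 4: e_4 = (-1.04, -1.14);  n_4 = (-0.7388, +0.6740)
∠(n_1, n_4) = 171.68°
δ = |180° − 171.68°| = 8.32°
8.32° ≤ 2α = 66.05°  →  valid

δ = 8.32°, valid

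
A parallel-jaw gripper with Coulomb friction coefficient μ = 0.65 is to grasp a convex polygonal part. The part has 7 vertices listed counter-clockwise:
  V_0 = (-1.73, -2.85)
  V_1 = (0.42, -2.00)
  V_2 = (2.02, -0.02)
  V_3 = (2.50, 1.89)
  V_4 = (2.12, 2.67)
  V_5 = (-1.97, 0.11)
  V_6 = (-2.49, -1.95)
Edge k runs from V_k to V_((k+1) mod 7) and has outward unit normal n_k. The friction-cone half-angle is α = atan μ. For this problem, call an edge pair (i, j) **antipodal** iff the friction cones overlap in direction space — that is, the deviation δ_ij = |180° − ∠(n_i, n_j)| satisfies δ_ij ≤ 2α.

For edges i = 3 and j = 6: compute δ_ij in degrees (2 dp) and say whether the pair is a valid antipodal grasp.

δ = 14.20°, valid

α = atan 0.65 = 33.02°;  2α = 66.05°
edge 3: e_3 = (-0.38, +0.78);  n_3 = (+0.8990, +0.4380)
edge 6: e_6 = (+0.76, -0.90);  n_6 = (-0.7640, -0.6452)
∠(n_3, n_6) = 165.80°
δ = |180° − 165.80°| = 14.20°
14.20° ≤ 2α = 66.05°  →  valid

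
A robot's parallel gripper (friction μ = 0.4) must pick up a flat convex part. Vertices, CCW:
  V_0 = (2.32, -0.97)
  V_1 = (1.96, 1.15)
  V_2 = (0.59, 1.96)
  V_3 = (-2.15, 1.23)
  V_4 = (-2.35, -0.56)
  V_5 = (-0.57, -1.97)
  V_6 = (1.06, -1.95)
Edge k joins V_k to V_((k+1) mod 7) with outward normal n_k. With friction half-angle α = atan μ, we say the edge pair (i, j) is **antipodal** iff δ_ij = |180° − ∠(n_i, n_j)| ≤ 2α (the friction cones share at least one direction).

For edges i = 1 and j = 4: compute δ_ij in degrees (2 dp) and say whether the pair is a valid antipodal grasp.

δ = 7.79°, valid

α = atan 0.4 = 21.80°;  2α = 43.60°
edge 1: e_1 = (-1.37, +0.81);  n_1 = (+0.5089, +0.8608)
edge 4: e_4 = (+1.78, -1.41);  n_4 = (-0.6209, -0.7839)
∠(n_1, n_4) = 172.21°
δ = |180° − 172.21°| = 7.79°
7.79° ≤ 2α = 43.60°  →  valid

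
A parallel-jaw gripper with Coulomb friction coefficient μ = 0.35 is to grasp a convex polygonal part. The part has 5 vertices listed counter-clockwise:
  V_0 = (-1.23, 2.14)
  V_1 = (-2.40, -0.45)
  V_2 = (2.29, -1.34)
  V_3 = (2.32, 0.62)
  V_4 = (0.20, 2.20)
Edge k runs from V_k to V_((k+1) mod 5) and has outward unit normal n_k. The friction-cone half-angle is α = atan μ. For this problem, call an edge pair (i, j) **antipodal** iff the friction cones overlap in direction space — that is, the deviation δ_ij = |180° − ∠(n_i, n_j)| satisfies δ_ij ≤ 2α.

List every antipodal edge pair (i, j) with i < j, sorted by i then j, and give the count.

count = 3; pairs: (0,2), (1,3), (1,4)

α = atan 0.35 = 19.29°;  2α = 38.58°
n_0 = (-0.9113, +0.4117)
n_1 = (-0.1864, -0.9825)
n_2 = (+0.9999, -0.0153)
n_3 = (+0.5976, +0.8018)
n_4 = (-0.0419, +0.9991)
  (0,1): δ = 76.43°  ·
  (0,2): δ = 23.43°  ✓
  (0,3): δ = 77.61°  ·
  (0,4): δ = 116.71°  ·
  (1,2): δ = 80.13°  ·
  (1,3): δ = 25.95°  ✓
  (1,4): δ = 13.15°  ✓
  (2,3): δ = 125.82°  ·
  (2,4): δ = 86.72°  ·
  (3,4): δ = 140.90°  ·
antipodal pairs: 3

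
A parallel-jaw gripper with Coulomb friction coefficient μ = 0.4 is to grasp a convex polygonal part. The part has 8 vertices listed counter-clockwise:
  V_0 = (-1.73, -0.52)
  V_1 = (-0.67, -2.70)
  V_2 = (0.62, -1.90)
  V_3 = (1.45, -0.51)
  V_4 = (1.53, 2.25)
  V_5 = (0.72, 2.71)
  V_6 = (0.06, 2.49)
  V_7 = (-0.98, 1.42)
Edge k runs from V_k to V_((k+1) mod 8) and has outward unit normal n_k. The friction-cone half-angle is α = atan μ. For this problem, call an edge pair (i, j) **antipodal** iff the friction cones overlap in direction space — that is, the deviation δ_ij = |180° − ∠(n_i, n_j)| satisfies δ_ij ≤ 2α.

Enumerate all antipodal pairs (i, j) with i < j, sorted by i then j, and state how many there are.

count = 10; pairs: (0,3), (0,4), (1,5), (1,6), (1,7), (2,5), (2,6), (2,7), (3,6), (3,7)

α = atan 0.4 = 21.80°;  2α = 43.60°
n_0 = (-0.8993, -0.4373)
n_1 = (+0.5270, -0.8498)
n_2 = (+0.8586, -0.5127)
n_3 = (+0.9996, -0.0290)
n_4 = (+0.4938, +0.8696)
n_5 = (-0.3162, +0.9487)
n_6 = (-0.7171, +0.6970)
n_7 = (-0.9327, +0.3606)
  (0,1): δ = 84.13°  ·
  (0,2): δ = 56.77°  ·
  (0,3): δ = 27.59°  ✓
  (0,4): δ = 34.48°  ✓
  (0,5): δ = 82.50°  ·
  (0,6): δ = 109.88°  ·
  (0,7): δ = 132.93°  ·
  (1,2): δ = 152.65°  ·
  (1,3): δ = 123.47°  ·
  (1,4): δ = 61.40°  ·
  (1,5): δ = 13.37°  ✓
  (1,6): δ = 14.01°  ✓
  (1,7): δ = 37.06°  ✓
  (2,3): δ = 150.82°  ·
  (2,4): δ = 88.75°  ·
  (2,5): δ = 40.72°  ✓
  (2,6): δ = 13.34°  ✓
  (2,7): δ = 9.71°  ✓
  (3,4): δ = 117.93°  ·
  (3,5): δ = 69.90°  ·
  (3,6): δ = 42.53°  ✓
  (3,7): δ = 19.48°  ✓
  (4,5): δ = 131.97°  ·
  (4,6): δ = 104.59°  ·
  (4,7): δ = 81.54°  ·
  (5,6): δ = 152.62°  ·
  (5,7): δ = 129.57°  ·
  (6,7): δ = 156.95°  ·
antipodal pairs: 10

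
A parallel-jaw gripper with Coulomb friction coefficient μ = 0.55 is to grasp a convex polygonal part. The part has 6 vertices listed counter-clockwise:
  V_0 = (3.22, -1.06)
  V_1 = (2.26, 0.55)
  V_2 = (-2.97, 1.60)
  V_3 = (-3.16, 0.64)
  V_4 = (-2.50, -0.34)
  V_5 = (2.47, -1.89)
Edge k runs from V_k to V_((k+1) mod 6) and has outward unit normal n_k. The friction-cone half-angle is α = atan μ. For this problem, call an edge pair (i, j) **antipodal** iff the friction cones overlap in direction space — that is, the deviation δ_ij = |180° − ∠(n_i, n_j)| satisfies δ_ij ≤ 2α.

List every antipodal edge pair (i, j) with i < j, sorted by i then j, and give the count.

count = 6; pairs: (0,2), (0,3), (0,4), (1,3), (1,4), (2,5)

α = atan 0.55 = 28.81°;  2α = 57.62°
n_0 = (+0.8589, +0.5121)
n_1 = (+0.1968, +0.9804)
n_2 = (-0.9810, +0.1942)
n_3 = (-0.8294, -0.5586)
n_4 = (-0.2977, -0.9547)
n_5 = (+0.7420, -0.6704)
  (0,1): δ = 132.16°  ·
  (0,2): δ = 42.00°  ✓
  (0,3): δ = 3.15°  ✓
  (0,4): δ = 41.87°  ✓
  (0,5): δ = 107.09°  ·
  (1,2): δ = 89.84°  ·
  (1,3): δ = 44.69°  ✓
  (1,4): δ = 5.97°  ✓
  (1,5): δ = 59.25°  ·
  (2,3): δ = 134.85°  ·
  (2,4): δ = 96.13°  ·
  (2,5): δ = 30.91°  ✓
  (3,4): δ = 141.28°  ·
  (3,5): δ = 76.06°  ·
  (4,5): δ = 114.78°  ·
antipodal pairs: 6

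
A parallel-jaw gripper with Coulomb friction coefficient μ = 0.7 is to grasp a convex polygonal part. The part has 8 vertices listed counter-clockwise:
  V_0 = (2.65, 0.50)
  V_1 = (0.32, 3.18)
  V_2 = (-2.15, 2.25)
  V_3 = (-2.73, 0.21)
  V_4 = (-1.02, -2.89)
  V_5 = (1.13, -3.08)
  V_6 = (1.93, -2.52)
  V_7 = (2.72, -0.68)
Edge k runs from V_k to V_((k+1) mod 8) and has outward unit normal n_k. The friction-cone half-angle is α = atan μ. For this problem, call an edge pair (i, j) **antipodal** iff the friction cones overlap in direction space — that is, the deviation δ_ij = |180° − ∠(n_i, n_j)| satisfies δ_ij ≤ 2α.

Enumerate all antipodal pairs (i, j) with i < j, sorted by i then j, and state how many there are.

α = atan 0.7 = 34.99°;  2α = 69.98°
n_0 = (+0.7547, +0.6561)
n_1 = (-0.3524, +0.9359)
n_2 = (-0.9619, +0.2735)
n_3 = (-0.8756, -0.4830)
n_4 = (-0.0880, -0.9961)
n_5 = (+0.5735, -0.8192)
n_6 = (+0.9189, -0.3945)
n_7 = (+0.9982, +0.0592)
  (0,1): δ = 110.37°  ·
  (0,2): δ = 56.87°  ✓
  (0,3): δ = 12.12°  ✓
  (0,4): δ = 43.95°  ✓
  (0,5): δ = 83.99°  ·
  (0,6): δ = 115.76°  ·
  (0,7): δ = 142.39°  ·
  (1,2): δ = 126.50°  ·
  (1,3): δ = 81.75°  ·
  (1,4): δ = 25.68°  ✓
  (1,5): δ = 14.36°  ✓
  (1,6): δ = 46.13°  ✓
  (1,7): δ = 72.76°  ·
  (2,3): δ = 135.25°  ·
  (2,4): δ = 79.18°  ·
  (2,5): δ = 39.14°  ✓
  (2,6): δ = 7.36°  ✓
  (2,7): δ = 19.27°  ✓
  (3,4): δ = 123.93°  ·
  (3,5): δ = 83.89°  ·
  (3,6): δ = 52.12°  ✓
  (3,7): δ = 25.49°  ✓
  (4,5): δ = 139.96°  ·
  (4,6): δ = 108.19°  ·
  (4,7): δ = 81.55°  ·
  (5,6): δ = 148.23°  ·
  (5,7): δ = 121.60°  ·
  (6,7): δ = 153.37°  ·
antipodal pairs: 11

count = 11; pairs: (0,2), (0,3), (0,4), (1,4), (1,5), (1,6), (2,5), (2,6), (2,7), (3,6), (3,7)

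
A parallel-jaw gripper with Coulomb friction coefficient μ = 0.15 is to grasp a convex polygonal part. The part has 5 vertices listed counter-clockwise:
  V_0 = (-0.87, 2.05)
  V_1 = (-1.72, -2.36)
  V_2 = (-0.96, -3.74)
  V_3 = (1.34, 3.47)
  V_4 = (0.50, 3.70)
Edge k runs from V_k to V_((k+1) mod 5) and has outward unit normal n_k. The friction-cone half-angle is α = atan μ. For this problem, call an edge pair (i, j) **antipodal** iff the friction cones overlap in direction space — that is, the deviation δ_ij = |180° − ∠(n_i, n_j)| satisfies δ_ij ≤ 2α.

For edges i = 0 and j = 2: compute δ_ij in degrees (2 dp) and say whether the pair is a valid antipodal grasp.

α = atan 0.15 = 8.53°;  2α = 17.06°
edge 0: e_0 = (-0.85, -4.41);  n_0 = (-0.9819, +0.1893)
edge 2: e_2 = (+2.30, +7.21);  n_2 = (+0.9527, -0.3039)
∠(n_0, n_2) = 173.22°
δ = |180° − 173.22°| = 6.78°
6.78° ≤ 2α = 17.06°  →  valid

δ = 6.78°, valid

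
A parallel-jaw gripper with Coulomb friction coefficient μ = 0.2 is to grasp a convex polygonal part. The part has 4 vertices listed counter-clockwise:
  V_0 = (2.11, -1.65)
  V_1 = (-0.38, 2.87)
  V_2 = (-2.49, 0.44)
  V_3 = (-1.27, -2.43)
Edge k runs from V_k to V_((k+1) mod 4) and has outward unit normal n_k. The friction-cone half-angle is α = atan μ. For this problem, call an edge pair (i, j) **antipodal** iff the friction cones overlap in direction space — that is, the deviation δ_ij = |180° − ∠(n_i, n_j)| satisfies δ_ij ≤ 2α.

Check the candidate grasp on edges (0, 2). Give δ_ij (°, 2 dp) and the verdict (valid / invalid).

α = atan 0.2 = 11.31°;  2α = 22.62°
edge 0: e_0 = (-2.49, +4.52);  n_0 = (+0.8759, +0.4825)
edge 2: e_2 = (+1.22, -2.87);  n_2 = (-0.9203, -0.3912)
∠(n_0, n_2) = 174.18°
δ = |180° − 174.18°| = 5.82°
5.82° ≤ 2α = 22.62°  →  valid

δ = 5.82°, valid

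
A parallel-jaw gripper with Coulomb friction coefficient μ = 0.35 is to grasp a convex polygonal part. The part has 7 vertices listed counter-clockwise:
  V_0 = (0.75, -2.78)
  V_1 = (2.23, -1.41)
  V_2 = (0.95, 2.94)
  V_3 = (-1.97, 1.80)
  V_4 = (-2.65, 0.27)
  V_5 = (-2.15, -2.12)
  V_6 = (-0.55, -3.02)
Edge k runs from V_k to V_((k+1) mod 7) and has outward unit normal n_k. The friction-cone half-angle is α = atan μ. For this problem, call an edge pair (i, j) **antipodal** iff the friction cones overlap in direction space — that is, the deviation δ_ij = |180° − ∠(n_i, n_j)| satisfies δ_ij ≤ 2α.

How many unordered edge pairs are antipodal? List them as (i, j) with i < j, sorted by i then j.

count = 4; pairs: (0,2), (0,3), (1,4), (2,6)

α = atan 0.35 = 19.29°;  2α = 38.58°
n_0 = (+0.6793, -0.7339)
n_1 = (+0.9593, +0.2823)
n_2 = (-0.3637, +0.9315)
n_3 = (-0.9138, +0.4061)
n_4 = (-0.9788, -0.2048)
n_5 = (-0.4903, -0.8716)
n_6 = (+0.1815, -0.9834)
  (0,1): δ = 116.39°  ·
  (0,2): δ = 21.46°  ✓
  (0,3): δ = 23.25°  ✓
  (0,4): δ = 59.03°  ·
  (0,5): δ = 107.85°  ·
  (0,6): δ = 147.67°  ·
  (1,2): δ = 85.07°  ·
  (1,3): δ = 40.36°  ·
  (1,4): δ = 4.58°  ✓
  (1,5): δ = 44.25°  ·
  (1,6): δ = 84.06°  ·
  (2,3): δ = 135.29°  ·
  (2,4): δ = 99.51°  ·
  (2,5): δ = 50.68°  ·
  (2,6): δ = 10.87°  ✓
  (3,4): δ = 144.22°  ·
  (3,5): δ = 95.40°  ·
  (3,6): δ = 55.58°  ·
  (4,5): δ = 131.17°  ·
  (4,6): δ = 91.36°  ·
  (5,6): δ = 140.18°  ·
antipodal pairs: 4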